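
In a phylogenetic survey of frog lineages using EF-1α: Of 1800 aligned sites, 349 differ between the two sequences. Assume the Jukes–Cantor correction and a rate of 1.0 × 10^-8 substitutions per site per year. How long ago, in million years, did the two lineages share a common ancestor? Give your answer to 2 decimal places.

11.22

p = 349/1800 ≈ 0.193889.
d = −(3/4) ln(1 − 4p/3) = −0.75 ln(1 − 0.258519) = −0.75 ln(0.741481)
  = −0.75 × (-0.299106) = 0.224330 substitutions/site.
Under a molecular clock d = 2μt, so t = d/(2μ) = 0.224330 / (2 × 1.0 × 10^-8) = 11.22 million years.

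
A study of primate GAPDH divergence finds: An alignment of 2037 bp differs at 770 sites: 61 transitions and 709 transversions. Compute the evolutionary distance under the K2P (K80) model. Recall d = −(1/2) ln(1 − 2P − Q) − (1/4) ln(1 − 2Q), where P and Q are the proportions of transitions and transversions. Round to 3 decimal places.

0.560

P = 61/2037 ≈ 0.029946 and Q = 709/2037 ≈ 0.348061.
Under the Kimura two-parameter model, d = −½ ln(1 − 2P − Q) − ¼ ln(1 − 2Q).
1 − 2P − Q = 0.592047, giving −½ ln(0.592047) = 0.262085.
1 − 2Q = 0.303878, giving −¼ ln(0.303878) = 0.297782.
d = 0.262085 + 0.297782 = 0.559867.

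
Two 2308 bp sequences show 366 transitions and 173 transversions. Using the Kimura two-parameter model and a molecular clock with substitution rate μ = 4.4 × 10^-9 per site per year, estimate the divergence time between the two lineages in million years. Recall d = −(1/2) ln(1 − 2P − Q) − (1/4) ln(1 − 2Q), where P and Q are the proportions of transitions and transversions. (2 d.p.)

32.90

P = 366/2308 ≈ 0.158579 and Q = 173/2308 ≈ 0.074957.
Under the Kimura two-parameter model, d = −½ ln(1 − 2P − Q) − ¼ ln(1 − 2Q).
1 − 2P − Q = 0.607885, giving −½ ln(0.607885) = 0.248885.
1 − 2Q = 0.850086, giving −¼ ln(0.850086) = 0.040604.
d = 0.248885 + 0.040604 = 0.289489.
Under a molecular clock d = 2μt, so t = d/(2μ) = 0.289489 / (2 × 4.4 × 10^-9) = 32.90 million years.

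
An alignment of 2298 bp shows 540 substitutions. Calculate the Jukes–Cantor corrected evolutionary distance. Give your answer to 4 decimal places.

p = 540/2298 ≈ 0.234987.
d = −(3/4) ln(1 − 4p/3) = −0.75 ln(1 − 0.313316) = −0.75 ln(0.686684)
  = −0.75 × (-0.375881) = 0.281911 substitutions/site.

0.2819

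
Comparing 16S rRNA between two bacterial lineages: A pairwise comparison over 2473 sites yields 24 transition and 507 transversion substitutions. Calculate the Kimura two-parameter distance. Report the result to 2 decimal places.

P = 24/2473 ≈ 0.009705 and Q = 507/2473 ≈ 0.205014.
Under the Kimura two-parameter model, d = −½ ln(1 − 2P − Q) − ¼ ln(1 − 2Q).
1 − 2P − Q = 0.775576, giving −½ ln(0.775576) = 0.127075.
1 − 2Q = 0.589972, giving −¼ ln(0.589972) = 0.131920.
d = 0.127075 + 0.131920 = 0.258995.

0.26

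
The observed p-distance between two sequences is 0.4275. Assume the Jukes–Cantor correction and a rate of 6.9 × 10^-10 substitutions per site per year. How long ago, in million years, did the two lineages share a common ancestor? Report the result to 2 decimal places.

d = −(3/4) ln(1 − 4p/3) = −0.75 ln(1 − 0.57) = −0.75 ln(0.43)
  = −0.75 × (-0.843970) = 0.632978 substitutions/site.
Under a molecular clock d = 2μt, so t = d/(2μ) = 0.632978 / (2 × 6.9 × 10^-10) = 458.68 million years.

458.68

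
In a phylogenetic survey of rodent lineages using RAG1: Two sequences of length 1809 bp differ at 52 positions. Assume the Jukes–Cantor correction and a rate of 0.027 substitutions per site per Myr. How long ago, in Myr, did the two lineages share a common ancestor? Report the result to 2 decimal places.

0.54

p = 52/1809 ≈ 0.028745.
d = −(3/4) ln(1 − 4p/3) = −0.75 ln(1 − 0.038327) = −0.75 ln(0.961673)
  = −0.75 × (-0.039081) = 0.029311 substitutions/site.
Under a molecular clock d = 2μt, so t = d/(2μ) = 0.029311 / (2 × 0.027) = 0.54 Myr.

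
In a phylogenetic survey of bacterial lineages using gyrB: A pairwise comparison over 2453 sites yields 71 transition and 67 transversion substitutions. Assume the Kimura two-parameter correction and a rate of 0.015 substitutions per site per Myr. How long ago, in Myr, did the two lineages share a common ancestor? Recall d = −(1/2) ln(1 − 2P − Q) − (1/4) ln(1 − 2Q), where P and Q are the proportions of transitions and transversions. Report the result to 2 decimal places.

P = 71/2453 ≈ 0.028944 and Q = 67/2453 ≈ 0.027313.
Under the Kimura two-parameter model, d = −½ ln(1 − 2P − Q) − ¼ ln(1 − 2Q).
1 − 2P − Q = 0.914799, giving −½ ln(0.914799) = 0.044525.
1 − 2Q = 0.945374, giving −¼ ln(0.945374) = 0.014044.
d = 0.044525 + 0.014044 = 0.058569.
Under a molecular clock d = 2μt, so t = d/(2μ) = 0.058569 / (2 × 0.015) = 1.95 Myr.

1.95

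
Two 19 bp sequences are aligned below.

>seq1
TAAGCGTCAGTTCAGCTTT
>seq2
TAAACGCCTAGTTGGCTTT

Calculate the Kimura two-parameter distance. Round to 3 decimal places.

Of 19 sites, 5 differences are transitions and 2 are transversions, so P = 5/19 ≈ 0.263158 and Q = 2/19 ≈ 0.105263.
Under the Kimura two-parameter model, d = −½ ln(1 − 2P − Q) − ¼ ln(1 − 2Q).
1 − 2P − Q = 0.368421, giving −½ ln(0.368421) = 0.499264.
1 − 2Q = 0.789474, giving −¼ ln(0.789474) = 0.059097.
d = 0.499264 + 0.059097 = 0.558361.

0.558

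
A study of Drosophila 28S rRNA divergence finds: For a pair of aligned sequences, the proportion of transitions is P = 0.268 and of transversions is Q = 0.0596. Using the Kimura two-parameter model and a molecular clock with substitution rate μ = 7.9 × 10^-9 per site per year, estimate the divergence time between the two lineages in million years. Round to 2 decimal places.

30.66

Under the Kimura two-parameter model, d = −½ ln(1 − 2P − Q) − ¼ ln(1 − 2Q).
1 − 2P − Q = 0.4044, giving −½ ln(0.4044) = 0.452675.
1 − 2Q = 0.8808, giving −¼ ln(0.8808) = 0.031731.
d = 0.452675 + 0.031731 = 0.484406.
Under a molecular clock d = 2μt, so t = d/(2μ) = 0.484406 / (2 × 7.9 × 10^-9) = 30.66 million years.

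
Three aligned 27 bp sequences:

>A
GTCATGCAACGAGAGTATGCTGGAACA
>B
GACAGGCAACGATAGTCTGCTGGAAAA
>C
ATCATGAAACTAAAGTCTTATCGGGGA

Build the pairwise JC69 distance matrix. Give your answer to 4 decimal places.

A–B: 5/27 sites differ → p ≈ 0.185185, d = −0.75 ln(1 − 0.246913) = 0.212681 ≈ 0.2127.
A–C: 11/27 sites differ → p ≈ 0.407407, d = −0.75 ln(1 − 0.543209) = 0.587647 ≈ 0.5876.
B–C: 12/27 sites differ → p ≈ 0.444444, d = −0.75 ln(1 − 0.592592) = 0.673455 ≈ 0.6735.

d(A,B) = 0.2127, d(A,C) = 0.5876, d(B,C) = 0.6735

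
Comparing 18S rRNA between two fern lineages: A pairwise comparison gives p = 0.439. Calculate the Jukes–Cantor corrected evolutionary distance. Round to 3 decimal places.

0.660

d = −(3/4) ln(1 − 4p/3) = −0.75 ln(1 − 0.585333) = −0.75 ln(0.414667)
  = −0.75 × (-0.880279) = 0.660209 substitutions/site.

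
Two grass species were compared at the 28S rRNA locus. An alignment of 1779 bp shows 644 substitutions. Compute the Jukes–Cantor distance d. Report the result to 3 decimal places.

p = 644/1779 ≈ 0.362001.
d = −(3/4) ln(1 − 4p/3) = −0.75 ln(1 − 0.482668) = −0.75 ln(0.517332)
  = −0.75 × (-0.659070) = 0.494303 substitutions/site.

0.494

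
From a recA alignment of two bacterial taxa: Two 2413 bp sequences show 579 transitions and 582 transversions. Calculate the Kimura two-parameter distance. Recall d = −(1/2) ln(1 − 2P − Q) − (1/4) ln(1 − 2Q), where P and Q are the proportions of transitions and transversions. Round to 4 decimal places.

P = 579/2413 ≈ 0.23995 and Q = 582/2413 ≈ 0.241194.
Under the Kimura two-parameter model, d = −½ ln(1 − 2P − Q) − ¼ ln(1 − 2Q).
1 − 2P − Q = 0.278906, giving −½ ln(0.278906) = 0.638440.
1 − 2Q = 0.517612, giving −¼ ln(0.517612) = 0.164632.
d = 0.638440 + 0.164632 = 0.803072.

0.8031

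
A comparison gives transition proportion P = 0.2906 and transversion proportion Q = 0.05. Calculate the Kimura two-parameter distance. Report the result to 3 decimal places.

0.525

Under the Kimura two-parameter model, d = −½ ln(1 − 2P − Q) − ¼ ln(1 − 2Q).
1 − 2P − Q = 0.3688, giving −½ ln(0.3688) = 0.498750.
1 − 2Q = 0.9, giving −¼ ln(0.9) = 0.026340.
d = 0.498750 + 0.026340 = 0.525090.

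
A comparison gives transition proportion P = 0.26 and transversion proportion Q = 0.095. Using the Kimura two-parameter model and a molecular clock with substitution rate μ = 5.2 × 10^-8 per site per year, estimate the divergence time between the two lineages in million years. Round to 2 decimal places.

Under the Kimura two-parameter model, d = −½ ln(1 − 2P − Q) − ¼ ln(1 − 2Q).
1 − 2P − Q = 0.385, giving −½ ln(0.385) = 0.477256.
1 − 2Q = 0.81, giving −¼ ln(0.81) = 0.052680.
d = 0.477256 + 0.052680 = 0.529936.
Under a molecular clock d = 2μt, so t = d/(2μ) = 0.529936 / (2 × 5.2 × 10^-8) = 5.10 million years.

5.10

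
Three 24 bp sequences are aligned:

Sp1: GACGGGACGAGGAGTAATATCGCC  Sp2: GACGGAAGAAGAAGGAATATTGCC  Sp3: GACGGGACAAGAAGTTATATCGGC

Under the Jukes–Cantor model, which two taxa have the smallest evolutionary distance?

Sp1–Sp2: 6/24 differ, p = 0.250, d = 0.304.
Sp1–Sp3: 4/24 differ, p = 0.167, d = 0.188.
Sp2–Sp3: 6/24 differ, p = 0.250, d = 0.304.
The smallest distance is between Sp1 and Sp3.

Sp1 and Sp3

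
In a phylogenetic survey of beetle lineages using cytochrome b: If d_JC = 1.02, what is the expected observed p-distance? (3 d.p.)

p = (3/4)(1 − e^(−4d/3)) = 0.75 × (1 − e^(-1.36)) = 0.75 × (1 − 0.256661) = 0.557504.

0.558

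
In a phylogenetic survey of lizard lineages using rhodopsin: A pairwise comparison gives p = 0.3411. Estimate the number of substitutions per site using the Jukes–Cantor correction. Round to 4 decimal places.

0.4550

d = −(3/4) ln(1 − 4p/3) = −0.75 ln(1 − 0.4548) = −0.75 ln(0.5452)
  = −0.75 × (-0.606603) = 0.454952 substitutions/site.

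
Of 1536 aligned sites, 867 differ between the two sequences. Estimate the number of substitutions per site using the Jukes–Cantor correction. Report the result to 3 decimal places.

1.048

p = 867/1536 ≈ 0.564453.
d = −(3/4) ln(1 − 4p/3) = −0.75 ln(1 − 0.752604) = −0.75 ln(0.247396)
  = −0.75 × (-1.396765) = 1.047574 substitutions/site.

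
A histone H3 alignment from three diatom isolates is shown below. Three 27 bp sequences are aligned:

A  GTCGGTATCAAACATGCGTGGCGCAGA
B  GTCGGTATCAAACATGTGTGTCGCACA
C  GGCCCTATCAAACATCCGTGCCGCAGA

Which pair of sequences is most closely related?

A–B: 3/27 differ, p = 0.111, d = 0.120.
A–C: 5/27 differ, p = 0.185, d = 0.213.
B–C: 7/27 differ, p = 0.259, d = 0.318.
The smallest distance is between A and B.

A and B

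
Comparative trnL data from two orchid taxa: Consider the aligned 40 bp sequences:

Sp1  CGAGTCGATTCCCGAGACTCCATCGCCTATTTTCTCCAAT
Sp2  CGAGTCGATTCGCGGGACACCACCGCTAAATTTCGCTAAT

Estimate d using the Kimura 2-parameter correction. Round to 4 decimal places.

0.2684

Of 40 sites, 4 differences are transitions and 5 are transversions, so P = 4/40 = 0.1 and Q = 5/40 = 0.125.
Under the Kimura two-parameter model, d = −½ ln(1 − 2P − Q) − ¼ ln(1 − 2Q).
1 − 2P − Q = 0.675, giving −½ ln(0.675) = 0.196521.
1 − 2Q = 0.75, giving −¼ ln(0.75) = 0.071921.
d = 0.196521 + 0.071921 = 0.268442.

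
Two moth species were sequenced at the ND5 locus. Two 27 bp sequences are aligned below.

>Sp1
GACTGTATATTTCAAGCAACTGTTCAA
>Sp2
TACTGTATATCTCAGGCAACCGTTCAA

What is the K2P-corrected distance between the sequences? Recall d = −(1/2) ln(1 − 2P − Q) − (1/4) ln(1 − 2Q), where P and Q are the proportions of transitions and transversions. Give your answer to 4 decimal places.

Of 27 sites, 3 differences are transitions and 1 are transversions, so P = 3/27 ≈ 0.111111 and Q = 1/27 ≈ 0.037037.
Under the Kimura two-parameter model, d = −½ ln(1 − 2P − Q) − ¼ ln(1 − 2Q).
1 − 2P − Q = 0.740741, giving −½ ln(0.740741) = 0.150052.
1 − 2Q = 0.925926, giving −¼ ln(0.925926) = 0.019240.
d = 0.150052 + 0.019240 = 0.169292.

0.1693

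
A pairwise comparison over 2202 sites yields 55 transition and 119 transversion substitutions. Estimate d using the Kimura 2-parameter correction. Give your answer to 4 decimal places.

0.0835

P = 55/2202 ≈ 0.024977 and Q = 119/2202 ≈ 0.054042.
Under the Kimura two-parameter model, d = −½ ln(1 − 2P − Q) − ¼ ln(1 − 2Q).
1 − 2P − Q = 0.896004, giving −½ ln(0.896004) = 0.054905.
1 − 2Q = 0.891916, giving −¼ ln(0.891916) = 0.028596.
d = 0.054905 + 0.028596 = 0.083501.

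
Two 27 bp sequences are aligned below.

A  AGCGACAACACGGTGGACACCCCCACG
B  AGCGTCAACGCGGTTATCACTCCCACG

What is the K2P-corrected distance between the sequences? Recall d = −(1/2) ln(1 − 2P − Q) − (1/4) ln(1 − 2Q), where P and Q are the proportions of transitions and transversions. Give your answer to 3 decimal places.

0.266

Of 27 sites, 3 differences are transitions and 3 are transversions, so P = 3/27 ≈ 0.111111 and Q = 3/27 ≈ 0.111111.
Under the Kimura two-parameter model, d = −½ ln(1 − 2P − Q) − ¼ ln(1 − 2Q).
1 − 2P − Q = 0.666667, giving −½ ln(0.666667) = 0.202732.
1 − 2Q = 0.777778, giving −¼ ln(0.777778) = 0.062829.
d = 0.202732 + 0.062829 = 0.265561.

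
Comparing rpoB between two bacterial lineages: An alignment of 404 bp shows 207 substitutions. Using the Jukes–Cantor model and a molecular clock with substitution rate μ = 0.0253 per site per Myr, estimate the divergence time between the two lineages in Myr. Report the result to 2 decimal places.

17.04

p = 207/404 ≈ 0.512376.
d = −(3/4) ln(1 − 4p/3) = −0.75 ln(1 − 0.683168) = −0.75 ln(0.316832)
  = −0.75 × (-1.149384) = 0.862038 substitutions/site.
Under a molecular clock d = 2μt, so t = d/(2μ) = 0.862038 / (2 × 0.0253) = 17.04 Myr.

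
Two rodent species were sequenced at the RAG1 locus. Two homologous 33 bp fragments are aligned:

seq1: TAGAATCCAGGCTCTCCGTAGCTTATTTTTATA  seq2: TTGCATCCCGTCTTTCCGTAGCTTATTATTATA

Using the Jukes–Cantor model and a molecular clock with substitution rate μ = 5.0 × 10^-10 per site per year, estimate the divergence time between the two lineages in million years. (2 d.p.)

The sequences differ at 6 of 33 sites (2, 4, 9, 11, 14, 28), so p = 6/33 ≈ 0.181818.
d = −(3/4) ln(1 − 4p/3) = −0.75 ln(1 − 0.242424) = −0.75 ln(0.757576)
  = −0.75 × (-0.277631) = 0.208223 substitutions/site.
Under a molecular clock d = 2μt, so t = d/(2μ) = 0.208223 / (2 × 5.0 × 10^-10) = 208.22 million years.

208.22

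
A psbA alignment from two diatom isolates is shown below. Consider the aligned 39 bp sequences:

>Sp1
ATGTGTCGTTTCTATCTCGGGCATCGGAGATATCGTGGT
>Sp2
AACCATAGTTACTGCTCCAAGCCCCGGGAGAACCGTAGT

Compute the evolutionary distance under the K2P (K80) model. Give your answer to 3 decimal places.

Of 39 sites, 14 differences are transitions and 6 are transversions, so P = 14/39 ≈ 0.358974 and Q = 6/39 ≈ 0.153846.
Under the Kimura two-parameter model, d = −½ ln(1 − 2P − Q) − ¼ ln(1 − 2Q).
1 − 2P − Q = 0.128206, giving −½ ln(0.128206) = 1.027058.
1 − 2Q = 0.692308, giving −¼ ln(0.692308) = 0.091931.
d = 1.027058 + 0.091931 = 1.118989.

1.119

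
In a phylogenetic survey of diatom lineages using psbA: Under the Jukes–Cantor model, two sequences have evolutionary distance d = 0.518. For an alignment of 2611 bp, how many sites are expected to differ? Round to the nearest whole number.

Invert JC69: p = (3/4)(1 − e^(−4d/3)) = 0.75 × (1 − e^(-0.690667)) = 0.75 × (1 − 0.501242) = 0.374069.
Expected differing sites = pL ≈ 0.374069 × 2611 = 976.694159 ≈ 977.

977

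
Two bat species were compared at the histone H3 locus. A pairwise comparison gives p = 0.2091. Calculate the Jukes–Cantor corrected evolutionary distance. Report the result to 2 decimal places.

d = −(3/4) ln(1 − 4p/3) = −0.75 ln(1 − 0.2788) = −0.75 ln(0.7212)
  = −0.75 × (-0.326839) = 0.245129 substitutions/site.

0.25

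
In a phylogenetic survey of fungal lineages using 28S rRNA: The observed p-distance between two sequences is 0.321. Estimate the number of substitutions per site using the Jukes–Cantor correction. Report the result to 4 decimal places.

d = −(3/4) ln(1 − 4p/3) = −0.75 ln(1 − 0.428) = −0.75 ln(0.572)
  = −0.75 × (-0.558616) = 0.418962 substitutions/site.

0.4190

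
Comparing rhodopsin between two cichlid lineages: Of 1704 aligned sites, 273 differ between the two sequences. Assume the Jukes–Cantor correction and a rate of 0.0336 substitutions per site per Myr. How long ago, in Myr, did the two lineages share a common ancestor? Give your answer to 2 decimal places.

p = 273/1704 ≈ 0.160211.
d = −(3/4) ln(1 − 4p/3) = −0.75 ln(1 − 0.213615) = −0.75 ln(0.786385)
  = −0.75 × (-0.240309) = 0.180232 substitutions/site.
Under a molecular clock d = 2μt, so t = d/(2μ) = 0.180232 / (2 × 0.0336) = 2.68 Myr.

2.68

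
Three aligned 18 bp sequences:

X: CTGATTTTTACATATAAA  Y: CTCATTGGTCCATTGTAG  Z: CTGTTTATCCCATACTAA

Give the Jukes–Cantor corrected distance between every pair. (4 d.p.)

d(X,Y) = 0.6735, d(X,Z) = 0.4408, d(Y,Z) = 0.6735

X–Y: 8/18 sites differ → p ≈ 0.444444, d = −0.75 ln(1 − 0.592592) = 0.673455 ≈ 0.6735.
X–Z: 6/18 sites differ → p ≈ 0.333333, d = −0.75 ln(1 − 0.444444) = 0.440839 ≈ 0.4408.
Y–Z: 8/18 sites differ → p ≈ 0.444444, d = −0.75 ln(1 − 0.592592) = 0.673455 ≈ 0.6735.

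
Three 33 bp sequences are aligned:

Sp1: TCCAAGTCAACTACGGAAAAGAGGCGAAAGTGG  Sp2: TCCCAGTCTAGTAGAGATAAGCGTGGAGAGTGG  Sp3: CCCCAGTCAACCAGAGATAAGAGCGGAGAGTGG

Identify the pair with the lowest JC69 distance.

Sp2 and Sp3

Sp1–Sp2: 10/33 differ, p = 0.303, d = 0.388.
Sp1–Sp3: 9/33 differ, p = 0.273, d = 0.339.
Sp2–Sp3: 6/33 differ, p = 0.182, d = 0.208.
The smallest distance is between Sp2 and Sp3.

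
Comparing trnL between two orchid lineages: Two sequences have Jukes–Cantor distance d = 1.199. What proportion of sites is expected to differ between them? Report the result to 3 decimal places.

0.598

p = (3/4)(1 − e^(−4d/3)) = 0.75 × (1 − e^(-1.598667)) = 0.75 × (1 − 0.202166) = 0.598376.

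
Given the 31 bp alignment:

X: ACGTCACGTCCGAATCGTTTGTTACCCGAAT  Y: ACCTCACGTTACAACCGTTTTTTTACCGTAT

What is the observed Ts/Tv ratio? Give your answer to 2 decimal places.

0.29

Transitions are A↔G and C↔T; transversions are all other mismatches.
Transitions: 2. Transversions: 7.
R = 2/7 = 0.285714… ≈ 0.29 (to 2 d.p.).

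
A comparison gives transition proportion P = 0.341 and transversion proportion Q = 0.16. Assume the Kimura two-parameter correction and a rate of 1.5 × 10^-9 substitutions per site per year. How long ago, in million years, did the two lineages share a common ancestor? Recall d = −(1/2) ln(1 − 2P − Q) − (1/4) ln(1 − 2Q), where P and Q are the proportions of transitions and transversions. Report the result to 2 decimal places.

Under the Kimura two-parameter model, d = −½ ln(1 − 2P − Q) − ¼ ln(1 − 2Q).
1 − 2P − Q = 0.158, giving −½ ln(0.158) = 0.922580.
1 − 2Q = 0.68, giving −¼ ln(0.68) = 0.096416.
d = 0.922580 + 0.096416 = 1.018996.
Under a molecular clock d = 2μt, so t = d/(2μ) = 1.018996 / (2 × 1.5 × 10^-9) = 339.67 million years.

339.67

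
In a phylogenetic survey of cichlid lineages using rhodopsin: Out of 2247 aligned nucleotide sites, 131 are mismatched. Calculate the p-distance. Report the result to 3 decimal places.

p = 131/2247 = 0.058299… ≈ 0.058 (to 3 d.p.).

0.058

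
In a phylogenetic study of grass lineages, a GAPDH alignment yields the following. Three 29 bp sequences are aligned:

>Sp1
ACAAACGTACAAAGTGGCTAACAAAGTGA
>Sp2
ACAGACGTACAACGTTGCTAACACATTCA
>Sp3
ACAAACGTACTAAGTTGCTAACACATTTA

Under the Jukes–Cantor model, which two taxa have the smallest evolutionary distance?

Sp1–Sp2: 6/29 differ, p = 0.207, d = 0.242.
Sp1–Sp3: 5/29 differ, p = 0.172, d = 0.196.
Sp2–Sp3: 4/29 differ, p = 0.138, d = 0.152.
The smallest distance is between Sp2 and Sp3.

Sp2 and Sp3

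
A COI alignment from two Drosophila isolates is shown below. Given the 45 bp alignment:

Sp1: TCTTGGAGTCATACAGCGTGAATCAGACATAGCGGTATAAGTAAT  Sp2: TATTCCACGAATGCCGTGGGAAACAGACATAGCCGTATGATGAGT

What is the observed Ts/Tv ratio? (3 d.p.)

0.333

Transitions are A↔G and C↔T; transversions are all other mismatches.
Transitions: 4. Transversions: 12.
R = 4/12 = 0.333333… ≈ 0.333 (to 3 d.p.).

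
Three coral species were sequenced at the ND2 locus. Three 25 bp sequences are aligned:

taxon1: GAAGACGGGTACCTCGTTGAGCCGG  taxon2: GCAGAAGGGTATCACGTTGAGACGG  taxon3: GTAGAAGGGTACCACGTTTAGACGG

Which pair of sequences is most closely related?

taxon2 and taxon3

taxon1–taxon2: 5/25 differ, p = 0.200, d = 0.233.
taxon1–taxon3: 5/25 differ, p = 0.200, d = 0.233.
taxon2–taxon3: 3/25 differ, p = 0.120, d = 0.131.
The smallest distance is between taxon2 and taxon3.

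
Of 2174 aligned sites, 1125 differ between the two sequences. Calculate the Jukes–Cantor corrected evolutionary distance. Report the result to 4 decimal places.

0.8783

p = 1125/2174 ≈ 0.517479.
d = −(3/4) ln(1 − 4p/3) = −0.75 ln(1 − 0.689972) = −0.75 ln(0.310028)
  = −0.75 × (-1.171093) = 0.878320 substitutions/site.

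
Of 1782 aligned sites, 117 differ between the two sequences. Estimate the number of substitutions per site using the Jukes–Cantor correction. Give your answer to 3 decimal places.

0.069

p = 117/1782 ≈ 0.065657.
d = −(3/4) ln(1 − 4p/3) = −0.75 ln(1 − 0.087543) = −0.75 ln(0.912457)
  = −0.75 × (-0.091614) = 0.068711 substitutions/site.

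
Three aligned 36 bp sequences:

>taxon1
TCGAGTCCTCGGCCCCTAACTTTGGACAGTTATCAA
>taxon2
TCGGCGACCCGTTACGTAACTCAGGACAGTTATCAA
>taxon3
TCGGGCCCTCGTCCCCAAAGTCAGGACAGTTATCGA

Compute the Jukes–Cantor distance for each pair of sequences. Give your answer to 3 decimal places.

d(taxon1,taxon2) = 0.392, d(taxon1,taxon3) = 0.264, d(taxon2,taxon3) = 0.347

taxon1–taxon2: 11/36 sites differ → p ≈ 0.305556, d = −0.75 ln(1 − 0.407408) = 0.392437 ≈ 0.392.
taxon1–taxon3: 8/36 sites differ → p ≈ 0.222222, d = −0.75 ln(1 − 0.296296) = 0.263548 ≈ 0.264.
taxon2–taxon3: 10/36 sites differ → p ≈ 0.277778, d = −0.75 ln(1 − 0.370371) = 0.346968 ≈ 0.347.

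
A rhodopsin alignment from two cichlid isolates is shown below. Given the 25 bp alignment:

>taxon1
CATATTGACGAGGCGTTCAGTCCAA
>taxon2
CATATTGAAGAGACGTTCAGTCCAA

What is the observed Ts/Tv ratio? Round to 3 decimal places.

1.000

Transitions are A↔G and C↔T; transversions are all other mismatches.
Transitions: 1. Transversions: 1.
R = 1/1 = 1.000.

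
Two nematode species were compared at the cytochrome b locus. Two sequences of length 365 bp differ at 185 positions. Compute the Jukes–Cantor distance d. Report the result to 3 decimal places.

p = 185/365 ≈ 0.506849.
d = −(3/4) ln(1 − 4p/3) = −0.75 ln(1 − 0.675799) = −0.75 ln(0.324201)
  = −0.75 × (-1.126392) = 0.844794 substitutions/site.

0.845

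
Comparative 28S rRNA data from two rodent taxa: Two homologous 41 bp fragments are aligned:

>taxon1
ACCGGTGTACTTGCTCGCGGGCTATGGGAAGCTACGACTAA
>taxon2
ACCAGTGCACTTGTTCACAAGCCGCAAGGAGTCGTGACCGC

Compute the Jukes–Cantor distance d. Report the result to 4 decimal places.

0.7215

The sequences differ at 19 of 41 sites, so p = 19/41 ≈ 0.463415.
d = −(3/4) ln(1 − 4p/3) = −0.75 ln(1 − 0.617887) = −0.75 ln(0.382113)
  = −0.75 × (-0.962039) = 0.721529 substitutions/site.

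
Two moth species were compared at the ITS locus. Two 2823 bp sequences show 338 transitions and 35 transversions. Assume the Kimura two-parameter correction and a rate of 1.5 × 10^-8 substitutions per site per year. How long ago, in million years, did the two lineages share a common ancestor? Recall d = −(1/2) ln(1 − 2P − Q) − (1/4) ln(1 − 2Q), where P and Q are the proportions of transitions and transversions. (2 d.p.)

5.05

P = 338/2823 ≈ 0.119731 and Q = 35/2823 ≈ 0.012398.
Under the Kimura two-parameter model, d = −½ ln(1 − 2P − Q) − ¼ ln(1 − 2Q).
1 − 2P − Q = 0.74814, giving −½ ln(0.74814) = 0.145083.
1 − 2Q = 0.975204, giving −¼ ln(0.975204) = 0.006277.
d = 0.145083 + 0.006277 = 0.151360.
Under a molecular clock d = 2μt, so t = d/(2μ) = 0.151360 / (2 × 1.5 × 10^-8) = 5.05 million years.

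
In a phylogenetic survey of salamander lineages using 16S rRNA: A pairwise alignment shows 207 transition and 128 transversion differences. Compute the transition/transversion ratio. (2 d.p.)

R = 207/128 = 1.617187… ≈ 1.62 (to 2 d.p.).

1.62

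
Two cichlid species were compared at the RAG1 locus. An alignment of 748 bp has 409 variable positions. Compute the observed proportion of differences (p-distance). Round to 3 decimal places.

p = 409/748 = 0.546791… ≈ 0.547 (to 3 d.p.).

0.547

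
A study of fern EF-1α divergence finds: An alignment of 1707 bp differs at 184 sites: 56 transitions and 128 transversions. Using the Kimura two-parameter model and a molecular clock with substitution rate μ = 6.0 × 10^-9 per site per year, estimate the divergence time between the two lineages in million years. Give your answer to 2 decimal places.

9.70

P = 56/1707 ≈ 0.032806 and Q = 128/1707 ≈ 0.074985.
Under the Kimura two-parameter model, d = −½ ln(1 − 2P − Q) − ¼ ln(1 − 2Q).
1 − 2P − Q = 0.859403, giving −½ ln(0.859403) = 0.075759.
1 − 2Q = 0.85003, giving −¼ ln(0.85003) = 0.040621.
d = 0.075759 + 0.040621 = 0.116380.
Under a molecular clock d = 2μt, so t = d/(2μ) = 0.116380 / (2 × 6.0 × 10^-9) = 9.70 million years.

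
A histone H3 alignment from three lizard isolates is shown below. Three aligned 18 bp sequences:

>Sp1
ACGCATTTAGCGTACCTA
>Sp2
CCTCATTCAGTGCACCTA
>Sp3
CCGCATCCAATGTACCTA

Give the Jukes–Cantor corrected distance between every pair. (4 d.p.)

d(Sp1,Sp2) = 0.3470, d(Sp1,Sp3) = 0.3470, d(Sp2,Sp3) = 0.2635

Sp1–Sp2: 5/18 sites differ → p ≈ 0.277778, d = −0.75 ln(1 − 0.370371) = 0.346968 ≈ 0.3470.
Sp1–Sp3: 5/18 sites differ → p ≈ 0.277778, d = −0.75 ln(1 − 0.370371) = 0.346968 ≈ 0.3470.
Sp2–Sp3: 4/18 sites differ → p ≈ 0.222222, d = −0.75 ln(1 − 0.296296) = 0.263548 ≈ 0.2635.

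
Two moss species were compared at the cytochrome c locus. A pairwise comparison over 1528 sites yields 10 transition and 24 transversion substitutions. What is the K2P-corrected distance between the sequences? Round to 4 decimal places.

0.0226

P = 10/1528 ≈ 0.006545 and Q = 24/1528 ≈ 0.015707.
Under the Kimura two-parameter model, d = −½ ln(1 − 2P − Q) − ¼ ln(1 − 2Q).
1 − 2P − Q = 0.971203, giving −½ ln(0.971203) = 0.014610.
1 − 2Q = 0.968586, giving −¼ ln(0.968586) = 0.007980.
d = 0.014610 + 0.007980 = 0.022590.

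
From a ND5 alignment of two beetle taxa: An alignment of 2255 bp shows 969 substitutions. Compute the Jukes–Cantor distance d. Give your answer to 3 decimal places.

0.638

p = 969/2255 ≈ 0.429712.
d = −(3/4) ln(1 − 4p/3) = −0.75 ln(1 − 0.572949) = −0.75 ln(0.427051)
  = −0.75 × (-0.850852) = 0.638139 substitutions/site.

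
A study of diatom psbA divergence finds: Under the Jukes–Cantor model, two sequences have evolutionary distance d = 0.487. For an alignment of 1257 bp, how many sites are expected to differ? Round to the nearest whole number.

450

Invert JC69: p = (3/4)(1 − e^(−4d/3)) = 0.75 × (1 − e^(-0.649333)) = 0.75 × (1 − 0.522394) = 0.358205.
Expected differing sites = pL ≈ 0.358205 × 1257 = 450.263685 ≈ 450.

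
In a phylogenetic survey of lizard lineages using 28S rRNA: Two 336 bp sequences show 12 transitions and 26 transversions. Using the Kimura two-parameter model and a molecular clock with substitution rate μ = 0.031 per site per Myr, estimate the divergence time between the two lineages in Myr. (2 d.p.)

1.98

P = 12/336 ≈ 0.035714 and Q = 26/336 ≈ 0.077381.
Under the Kimura two-parameter model, d = −½ ln(1 − 2P − Q) − ¼ ln(1 − 2Q).
1 − 2P − Q = 0.851191, giving −½ ln(0.851191) = 0.080559.
1 − 2Q = 0.845238, giving −¼ ln(0.845238) = 0.042034.
d = 0.080559 + 0.042034 = 0.122593.
Under a molecular clock d = 2μt, so t = d/(2μ) = 0.122593 / (2 × 0.031) = 1.98 Myr.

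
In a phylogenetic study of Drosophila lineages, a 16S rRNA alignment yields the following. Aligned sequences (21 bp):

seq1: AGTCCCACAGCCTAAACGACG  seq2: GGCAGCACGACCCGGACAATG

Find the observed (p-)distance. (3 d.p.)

0.524

The sequences differ at 11 of 21 positions.
p = 11/21 = 0.523809… ≈ 0.524 (to 3 d.p.).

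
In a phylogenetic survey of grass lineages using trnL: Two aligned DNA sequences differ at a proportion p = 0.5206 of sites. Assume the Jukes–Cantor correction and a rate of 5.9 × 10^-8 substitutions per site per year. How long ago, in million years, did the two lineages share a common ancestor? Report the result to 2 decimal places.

7.53

d = −(3/4) ln(1 − 4p/3) = −0.75 ln(1 − 0.694133) = −0.75 ln(0.305867)
  = −0.75 × (-1.184605) = 0.888454 substitutions/site.
Under a molecular clock d = 2μt, so t = d/(2μ) = 0.888454 / (2 × 5.9 × 10^-8) = 7.53 million years.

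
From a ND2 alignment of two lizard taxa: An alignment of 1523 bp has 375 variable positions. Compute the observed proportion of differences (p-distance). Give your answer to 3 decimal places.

0.246

p = 375/1523 = 0.246224… ≈ 0.246 (to 3 d.p.).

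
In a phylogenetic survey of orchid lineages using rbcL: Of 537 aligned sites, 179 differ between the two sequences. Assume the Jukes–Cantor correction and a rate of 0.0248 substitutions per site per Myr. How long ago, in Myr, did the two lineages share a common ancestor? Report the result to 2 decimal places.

p = 179/537 ≈ 0.333333.
d = −(3/4) ln(1 − 4p/3) = −0.75 ln(1 − 0.444444) = −0.75 ln(0.555556)
  = −0.75 × (-0.587786) = 0.440840 substitutions/site.
Under a molecular clock d = 2μt, so t = d/(2μ) = 0.440840 / (2 × 0.0248) = 8.89 Myr.

8.89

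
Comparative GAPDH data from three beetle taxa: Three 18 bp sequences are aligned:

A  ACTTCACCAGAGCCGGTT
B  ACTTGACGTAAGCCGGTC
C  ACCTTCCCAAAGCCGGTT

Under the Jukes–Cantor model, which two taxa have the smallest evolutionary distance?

A–B: 5/18 differ, p = 0.278, d = 0.347.
A–C: 4/18 differ, p = 0.222, d = 0.264.
B–C: 6/18 differ, p = 0.333, d = 0.441.
The smallest distance is between A and C.

A and C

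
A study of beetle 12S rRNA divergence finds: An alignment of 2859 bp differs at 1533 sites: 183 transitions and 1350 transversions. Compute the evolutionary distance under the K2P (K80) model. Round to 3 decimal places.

P = 183/2859 ≈ 0.064008 and Q = 1350/2859 ≈ 0.472193.
Under the Kimura two-parameter model, d = −½ ln(1 − 2P − Q) − ¼ ln(1 − 2Q).
1 − 2P − Q = 0.399791, giving −½ ln(0.399791) = 0.458407.
1 − 2Q = 0.055614, giving −¼ ln(0.055614) = 0.722330.
d = 0.458407 + 0.722330 = 1.180737.

1.181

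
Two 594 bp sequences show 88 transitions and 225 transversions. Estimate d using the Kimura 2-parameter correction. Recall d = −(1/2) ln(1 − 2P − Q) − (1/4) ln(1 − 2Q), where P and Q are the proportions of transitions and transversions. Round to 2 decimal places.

0.92

P = 88/594 ≈ 0.148148 and Q = 225/594 ≈ 0.378788.
Under the Kimura two-parameter model, d = −½ ln(1 − 2P − Q) − ¼ ln(1 − 2Q).
1 − 2P − Q = 0.324916, giving −½ ln(0.324916) = 0.562094.
1 − 2Q = 0.242424, giving −¼ ln(0.242424) = 0.354267.
d = 0.562094 + 0.354267 = 0.916361.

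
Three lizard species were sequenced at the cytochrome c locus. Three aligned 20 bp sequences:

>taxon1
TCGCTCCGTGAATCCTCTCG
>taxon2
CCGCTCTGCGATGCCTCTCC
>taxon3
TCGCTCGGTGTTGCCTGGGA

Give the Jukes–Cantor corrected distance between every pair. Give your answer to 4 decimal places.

d(taxon1,taxon2) = 0.3831, d(taxon1,taxon3) = 0.5716, d(taxon2,taxon3) = 0.5716

taxon1–taxon2: 6/20 sites differ → p = 0.3, d = −0.75 ln(1 − 0.4) = 0.383119 ≈ 0.3831.
taxon1–taxon3: 8/20 sites differ → p = 0.4, d = −0.75 ln(1 − 0.533333) = 0.571605 ≈ 0.5716.
taxon2–taxon3: 8/20 sites differ → p = 0.4, d = −0.75 ln(1 − 0.533333) = 0.571605 ≈ 0.5716.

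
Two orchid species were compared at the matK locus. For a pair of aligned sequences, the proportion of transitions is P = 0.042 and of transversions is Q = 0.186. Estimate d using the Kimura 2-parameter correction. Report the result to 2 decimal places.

0.27

Under the Kimura two-parameter model, d = −½ ln(1 − 2P − Q) − ¼ ln(1 − 2Q).
1 − 2P − Q = 0.73, giving −½ ln(0.73) = 0.157355.
1 − 2Q = 0.628, giving −¼ ln(0.628) = 0.116304.
d = 0.157355 + 0.116304 = 0.273659.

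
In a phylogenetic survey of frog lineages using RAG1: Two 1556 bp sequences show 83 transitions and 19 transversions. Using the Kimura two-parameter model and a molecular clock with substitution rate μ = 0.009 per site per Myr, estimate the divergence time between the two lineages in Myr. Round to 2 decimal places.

3.86

P = 83/1556 ≈ 0.053342 and Q = 19/1556 ≈ 0.012211.
Under the Kimura two-parameter model, d = −½ ln(1 − 2P − Q) − ¼ ln(1 − 2Q).
1 − 2P − Q = 0.881105, giving −½ ln(0.881105) = 0.063289.
1 − 2Q = 0.975578, giving −¼ ln(0.975578) = 0.006181.
d = 0.063289 + 0.006181 = 0.069470.
Under a molecular clock d = 2μt, so t = d/(2μ) = 0.069470 / (2 × 0.009) = 3.86 Myr.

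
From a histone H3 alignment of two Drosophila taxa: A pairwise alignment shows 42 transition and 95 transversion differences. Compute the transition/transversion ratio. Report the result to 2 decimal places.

R = 42/95 = 0.442105… ≈ 0.44 (to 2 d.p.).

0.44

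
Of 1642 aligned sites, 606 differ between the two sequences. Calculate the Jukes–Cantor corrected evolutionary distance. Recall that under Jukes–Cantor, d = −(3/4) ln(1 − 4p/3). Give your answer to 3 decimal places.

0.508

p = 606/1642 ≈ 0.369062.
d = −(3/4) ln(1 − 4p/3) = −0.75 ln(1 − 0.492083) = −0.75 ln(0.507917)
  = −0.75 × (-0.677437) = 0.508078 substitutions/site.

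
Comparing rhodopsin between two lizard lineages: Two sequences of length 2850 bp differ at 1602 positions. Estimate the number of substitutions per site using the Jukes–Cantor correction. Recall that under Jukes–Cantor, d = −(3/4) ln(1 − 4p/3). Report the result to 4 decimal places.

p = 1602/2850 ≈ 0.562105.
d = −(3/4) ln(1 − 4p/3) = −0.75 ln(1 − 0.749473) = −0.75 ln(0.250527)
  = −0.75 × (-1.384189) = 1.038142 substitutions/site.

1.0381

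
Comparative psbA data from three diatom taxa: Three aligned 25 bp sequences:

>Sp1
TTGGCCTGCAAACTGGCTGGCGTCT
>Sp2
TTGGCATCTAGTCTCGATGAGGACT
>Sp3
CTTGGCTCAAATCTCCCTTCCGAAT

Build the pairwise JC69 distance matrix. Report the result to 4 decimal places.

d(Sp1,Sp2) = 0.5716, d(Sp1,Sp3) = 0.7662, d(Sp2,Sp3) = 0.7662

Sp1–Sp2: 10/25 sites differ → p = 0.4, d = −0.75 ln(1 − 0.533333) = 0.571605 ≈ 0.5716.
Sp1–Sp3: 12/25 sites differ → p = 0.48, d = −0.75 ln(1 − 0.64) = 0.766238 ≈ 0.7662.
Sp2–Sp3: 12/25 sites differ → p = 0.48, d = −0.75 ln(1 − 0.64) = 0.766238 ≈ 0.7662.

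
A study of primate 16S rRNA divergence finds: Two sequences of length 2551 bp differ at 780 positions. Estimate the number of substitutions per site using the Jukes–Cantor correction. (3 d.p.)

p = 780/2551 ≈ 0.305762.
d = −(3/4) ln(1 − 4p/3) = −0.75 ln(1 − 0.407683) = −0.75 ln(0.592317)
  = −0.75 × (-0.523713) = 0.392785 substitutions/site.

0.393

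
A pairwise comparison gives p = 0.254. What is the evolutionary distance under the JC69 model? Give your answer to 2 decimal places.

d = −(3/4) ln(1 − 4p/3) = −0.75 ln(1 − 0.338667) = −0.75 ln(0.661333)
  = −0.75 × (-0.413498) = 0.310124 substitutions/site.

0.31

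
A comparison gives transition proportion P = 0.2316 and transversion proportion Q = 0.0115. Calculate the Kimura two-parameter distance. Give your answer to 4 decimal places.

0.3277

Under the Kimura two-parameter model, d = −½ ln(1 − 2P − Q) − ¼ ln(1 − 2Q).
1 − 2P − Q = 0.5253, giving −½ ln(0.5253) = 0.321893.
1 − 2Q = 0.977, giving −¼ ln(0.977) = 0.005817.
d = 0.321893 + 0.005817 = 0.327710.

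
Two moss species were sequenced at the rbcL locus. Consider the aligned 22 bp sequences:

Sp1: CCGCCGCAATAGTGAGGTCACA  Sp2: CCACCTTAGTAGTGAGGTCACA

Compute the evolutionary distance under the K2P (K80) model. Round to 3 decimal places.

0.215

Of 22 sites, 3 differences are transitions and 1 are transversions, so P = 3/22 ≈ 0.136364 and Q = 1/22 ≈ 0.045455.
Under the Kimura two-parameter model, d = −½ ln(1 − 2P − Q) − ¼ ln(1 − 2Q).
1 − 2P − Q = 0.681817, giving −½ ln(0.681817) = 0.191497.
1 − 2Q = 0.90909, giving −¼ ln(0.90909) = 0.023828.
d = 0.191497 + 0.023828 = 0.215325.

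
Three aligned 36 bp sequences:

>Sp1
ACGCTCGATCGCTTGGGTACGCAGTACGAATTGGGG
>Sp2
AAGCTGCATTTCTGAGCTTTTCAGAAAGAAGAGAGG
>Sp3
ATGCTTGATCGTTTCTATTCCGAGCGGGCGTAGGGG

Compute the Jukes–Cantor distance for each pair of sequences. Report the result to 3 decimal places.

Sp1–Sp2: 16/36 sites differ → p ≈ 0.444444, d = −0.75 ln(1 − 0.592592) = 0.673455 ≈ 0.673.
Sp1–Sp3: 15/36 sites differ → p ≈ 0.416667, d = −0.75 ln(1 − 0.555556) = 0.608198 ≈ 0.608.
Sp2–Sp3: 20/36 sites differ → p ≈ 0.555556, d = −0.75 ln(1 − 0.740741) = 1.012446 ≈ 1.012.

d(Sp1,Sp2) = 0.673, d(Sp1,Sp3) = 0.608, d(Sp2,Sp3) = 1.012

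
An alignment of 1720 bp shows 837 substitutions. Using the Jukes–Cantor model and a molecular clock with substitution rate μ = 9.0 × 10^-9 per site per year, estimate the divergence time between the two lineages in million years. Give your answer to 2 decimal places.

43.60

p = 837/1720 ≈ 0.486628.
d = −(3/4) ln(1 − 4p/3) = −0.75 ln(1 − 0.648837) = −0.75 ln(0.351163)
  = −0.75 × (-1.046505) = 0.784879 substitutions/site.
Under a molecular clock d = 2μt, so t = d/(2μ) = 0.784879 / (2 × 9.0 × 10^-9) = 43.60 million years.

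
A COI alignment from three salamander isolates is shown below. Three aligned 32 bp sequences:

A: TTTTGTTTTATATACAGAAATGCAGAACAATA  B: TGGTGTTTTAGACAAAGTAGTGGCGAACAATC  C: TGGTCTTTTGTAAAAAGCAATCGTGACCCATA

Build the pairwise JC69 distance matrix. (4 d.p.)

A–B: 10/32 sites differ → p = 0.3125, d = −0.75 ln(1 − 0.416667) = 0.404248 ≈ 0.4042.
A–C: 12/32 sites differ → p = 0.375, d = −0.75 ln(1 − 0.5) = 0.519860 ≈ 0.5199.
B–C: 11/32 sites differ → p = 0.34375, d = −0.75 ln(1 − 0.458333) = 0.459828 ≈ 0.4598.

d(A,B) = 0.4042, d(A,C) = 0.5199, d(B,C) = 0.4598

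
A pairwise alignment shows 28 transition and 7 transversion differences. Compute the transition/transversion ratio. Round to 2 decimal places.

R = 28/7 = 4.00.

4.00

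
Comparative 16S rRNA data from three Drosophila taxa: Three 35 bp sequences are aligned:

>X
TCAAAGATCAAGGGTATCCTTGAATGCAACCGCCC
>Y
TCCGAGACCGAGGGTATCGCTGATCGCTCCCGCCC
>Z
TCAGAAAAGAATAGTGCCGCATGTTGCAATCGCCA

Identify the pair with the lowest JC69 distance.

X–Y: 10/35 differ, p = 0.286, d = 0.360.
X–Z: 16/35 differ, p = 0.457, d = 0.705.
Y–Z: 17/35 differ, p = 0.486, d = 0.782.
The smallest distance is between X and Y.

X and Y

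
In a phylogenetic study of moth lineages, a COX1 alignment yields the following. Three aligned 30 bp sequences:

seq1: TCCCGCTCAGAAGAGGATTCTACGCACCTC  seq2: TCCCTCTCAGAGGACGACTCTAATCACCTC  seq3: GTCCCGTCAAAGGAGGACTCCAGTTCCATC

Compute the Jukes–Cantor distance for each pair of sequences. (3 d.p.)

seq1–seq2: 6/30 sites differ → p = 0.2, d = −0.75 ln(1 − 0.266667) = 0.232617 ≈ 0.233.
seq1–seq3: 13/30 sites differ → p ≈ 0.433333, d = −0.75 ln(1 − 0.577777) = 0.646666 ≈ 0.647.
seq2–seq3: 11/30 sites differ → p ≈ 0.366667, d = −0.75 ln(1 − 0.488889) = 0.503376 ≈ 0.503.

d(seq1,seq2) = 0.233, d(seq1,seq3) = 0.647, d(seq2,seq3) = 0.503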